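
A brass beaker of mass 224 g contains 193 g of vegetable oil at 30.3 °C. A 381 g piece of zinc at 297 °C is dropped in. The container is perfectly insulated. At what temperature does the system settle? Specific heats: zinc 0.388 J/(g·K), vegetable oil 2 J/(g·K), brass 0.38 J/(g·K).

Taking heat into each body as positive, Σ m c ΔT = 0:
381*0.388*(T − 297) + 193*2*(T − 30.3) + 224*0.38*(T − 30.3) = 0
(147.83 + 386 + 85.12) T = 147.83*297 + 386*30.3 + 85.12*30.3
T = 58180/618.95 ≈ 94.00 °C

T_f ≈ 94.0 °C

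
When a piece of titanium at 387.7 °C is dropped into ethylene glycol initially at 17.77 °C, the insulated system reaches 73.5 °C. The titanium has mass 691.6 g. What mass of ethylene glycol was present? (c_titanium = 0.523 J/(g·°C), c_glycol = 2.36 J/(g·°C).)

Heat gained plus heat lost sum to zero:
691.6×0.523×(73.5 − 387.7) + m×2.36×(73.5 − 17.77) = 0
131.52 m = 113648
m = 113648/131.52 ≈ 864.1 g

m ≈ 864 g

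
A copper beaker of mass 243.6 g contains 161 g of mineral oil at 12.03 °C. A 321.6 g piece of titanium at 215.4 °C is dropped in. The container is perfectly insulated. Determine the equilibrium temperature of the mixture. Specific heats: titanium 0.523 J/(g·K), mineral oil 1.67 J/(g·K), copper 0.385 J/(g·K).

T_f ≈ 76.5 °C

Setting the total heat transfer to zero:
321.6·0.523·(T − 215.4) + 161·1.67·(T − 12.03) + 243.6·0.385·(T − 12.03) = 0
(168.2 + 268.87 + 93.79) T = 168.2·215.4 + 268.87·12.03 + 93.79·12.03
T = 40592 / 530.85 = 76.5 °C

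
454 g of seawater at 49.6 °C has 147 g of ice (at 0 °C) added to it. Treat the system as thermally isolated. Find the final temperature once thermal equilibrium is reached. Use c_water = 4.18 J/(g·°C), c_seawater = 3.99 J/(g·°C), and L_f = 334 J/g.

Energy balance with sensible and latent terms:
fusion: m_ice L_f = 147×334 = 49098
  warm the meltwater: 614.46 T
  seawater cools: 454×3.99×(T − 49.6) = 1811.5(T − 49.6)
2425.9 T = 89848 − 49098 = 40750
T ≈ 16.80 °C (positive, so assuming full melt was valid).

T_f ≈ 16.8 °C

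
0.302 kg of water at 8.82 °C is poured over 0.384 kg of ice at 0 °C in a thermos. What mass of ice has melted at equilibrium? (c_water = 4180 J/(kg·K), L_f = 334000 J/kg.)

m_melted ≈ 0.0333 kg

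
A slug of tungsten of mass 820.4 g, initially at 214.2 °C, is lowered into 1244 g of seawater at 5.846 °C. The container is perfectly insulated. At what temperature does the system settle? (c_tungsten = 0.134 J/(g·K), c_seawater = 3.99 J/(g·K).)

T_f ≈ 10.4 °C

Taking heat into each body as positive, Σ m c ΔT = 0:
820.4*0.134*(T − 214.2) + 1244*3.99*(T − 5.846) = 0
109.93(T − 214.2) + 4963.6(T − 5.846) = 0
(109.93 + 4963.6) T = 109.93*214.2 + 4963.6*5.846
T = 52565 / 5073.5 = 10.4 °C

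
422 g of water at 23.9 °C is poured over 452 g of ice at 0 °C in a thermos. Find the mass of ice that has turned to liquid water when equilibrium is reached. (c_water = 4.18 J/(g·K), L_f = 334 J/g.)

m_melted ≈ 126 g

Water can give up m c ΔT = 422·4.18·23.9 = 42159 J before reaching 0 °C.
Melting all 452 g of ice would need 452·334 = 150968 J.
Since 42159 < 150968 J, not all the ice melts; equilibrium is at 0 °C.
m_melted·334 = 42159  ⇒  m_melted ≈ 126.2 g.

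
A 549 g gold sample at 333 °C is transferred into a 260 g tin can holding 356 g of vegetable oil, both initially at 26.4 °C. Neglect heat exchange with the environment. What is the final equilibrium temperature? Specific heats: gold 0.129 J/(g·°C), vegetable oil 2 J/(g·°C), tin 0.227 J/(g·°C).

Heat gained plus heat lost sum to zero:
549×0.129×(T − 333) + 356×2×(T − 26.4) + 260×0.227×(T − 26.4) = 0
70.82(T − 333) + 712(T − 26.4) + 59.02(T − 26.4) = 0
(70.82 + 712 + 59.02) T = 70.82×333 + 712×26.4 + 59.02×26.4
T = 43938 / 841.84 = 52.2 °C

T_f ≈ 52.2 °C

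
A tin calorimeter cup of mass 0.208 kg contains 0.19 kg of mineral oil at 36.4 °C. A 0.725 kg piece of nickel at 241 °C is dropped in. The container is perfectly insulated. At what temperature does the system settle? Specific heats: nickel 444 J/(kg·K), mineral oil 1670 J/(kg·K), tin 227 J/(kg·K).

Conservation of energy gives ΣQ = 0:
0.725·444·(T − 241) + 0.19·1670·(T − 36.4) + 0.208·227·(T − 36.4) = 0
(321.9 + 317.3 + 47.22) T = 321.9·241 + 317.3·36.4 + 47.22·36.4
T = 90846 / 686.42 = 132 °C

T_f ≈ 132.3 °C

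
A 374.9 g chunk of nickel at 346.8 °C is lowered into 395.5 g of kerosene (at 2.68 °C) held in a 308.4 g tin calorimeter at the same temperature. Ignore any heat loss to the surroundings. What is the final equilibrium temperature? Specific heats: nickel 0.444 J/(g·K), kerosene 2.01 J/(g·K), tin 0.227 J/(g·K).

T_f ≈ 58.2 °C

Let T be the final temperature. ΣQ_i = 0:
374.9×0.444×(T − 346.8) + 395.5×2.01×(T − 2.68) + 308.4×0.227×(T − 2.68) = 0
166.46(T − 346.8) + 794.95(T − 2.68) + 70.01(T − 2.68) = 0
(166.46 + 794.95 + 70.01) T = 166.46×346.8 + 794.95×2.68 + 70.01×2.68
T = 60045 / 1031.4 = 58.2 °C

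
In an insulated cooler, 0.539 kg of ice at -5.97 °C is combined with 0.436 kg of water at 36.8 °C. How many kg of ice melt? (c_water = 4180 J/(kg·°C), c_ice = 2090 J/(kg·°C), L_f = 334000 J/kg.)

Water can give up m c ΔT = 0.436·4180·36.8 = 67067 J before reaching 0 °C.
Warming the ice to 0 °C takes 0.539·2090·5.97 = 6725.3 J, leaving 60342 J for melting.
Melting all 0.539 kg of ice would need 0.539·334000 = 180026 J.
That's not enough to melt it all — equilibrium is at 0 °C with ice remaining.
m_melt = 60342 / L_f = 0.1807 kg.

m_melted ≈ 0.181 kg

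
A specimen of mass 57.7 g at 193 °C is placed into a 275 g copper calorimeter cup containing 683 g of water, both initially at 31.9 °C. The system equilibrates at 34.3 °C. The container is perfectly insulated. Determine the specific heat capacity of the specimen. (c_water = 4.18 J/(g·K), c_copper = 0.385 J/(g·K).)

Taking heat into each body as positive, Σ m c ΔT = 0:
57.7×c×(34.3 − 193) + 683×4.18×(34.3 − 31.9) + 275×0.385×(34.3 − 31.9) = 0
-9157 c = -7106
c = -7106/-9157 ≈ 0.776 J/(g·K)

c ≈ 0.776 J/(g·K)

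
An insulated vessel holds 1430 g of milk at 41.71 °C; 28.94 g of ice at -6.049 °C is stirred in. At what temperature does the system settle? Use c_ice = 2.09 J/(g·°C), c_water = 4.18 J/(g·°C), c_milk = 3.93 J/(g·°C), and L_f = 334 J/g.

T_f ≈ 39.1 °C

Let T be the final temperature. ΣQ_i = 0:
ice -6.049→0 °C: 28.94·2.09·6.049 = 365.87
  fusion: m_ice L_f = 28.94·334 = 9666
  warm the meltwater: 120.97 T
  milk cools: 1430·3.93·(T − 41.71) = 5619.9(T − 41.71)
5740.9 T = 234406 − 10032 = 224374
T ≈ 39.08 °C. Since T > 0 °C, the all-ice-melts assumption holds.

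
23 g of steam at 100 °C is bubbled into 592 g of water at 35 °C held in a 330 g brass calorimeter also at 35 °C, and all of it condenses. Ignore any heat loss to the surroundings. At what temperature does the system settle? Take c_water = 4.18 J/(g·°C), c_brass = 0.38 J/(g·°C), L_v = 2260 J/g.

T_f ≈ 56.6 °C

Heat gained plus heat lost sum to zero:
condense steam: −23×2260 = −51980
  condensate cools 100→T: 23×4.18×(T − 100) = 96.14(T − 100)
  water warms: 592×4.18×(T − 35) = 2474.6(T − 35)
  cup: 125.4(T − 35)
2696.1 T = 51980 + 9614 + 90999 = 152593
T ≈ 56.60 °C, under the boiling point, so the assumption holds.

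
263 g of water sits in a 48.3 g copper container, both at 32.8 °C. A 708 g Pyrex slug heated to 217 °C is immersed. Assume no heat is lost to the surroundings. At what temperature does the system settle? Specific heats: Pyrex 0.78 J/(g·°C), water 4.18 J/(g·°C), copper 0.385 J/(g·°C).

T_f ≈ 93.7 °C

Energy conservation, ΣQ = 0:
708·0.78·(T − 217) + 263·4.18·(T − 32.8) + 48.3·0.385·(T − 32.8) = 0
(552.24 + 1099.3 + 18.6) T = 552.24·217 + 1099.3·32.8 + 18.6·32.8
T = 156504 / 1670.2 = 93.7 °C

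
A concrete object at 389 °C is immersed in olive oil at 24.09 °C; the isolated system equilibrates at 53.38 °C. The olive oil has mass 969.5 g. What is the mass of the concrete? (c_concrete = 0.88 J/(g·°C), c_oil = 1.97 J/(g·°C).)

m ≈ 189 g

Net heat exchanged in the isolated system is zero:
m·0.88·(53.38 − 389) + 969.5·1.97·(53.38 − 24.09) = 0
-295.35 m = -55941
m = -55941/-295.35 ≈ 189.4 g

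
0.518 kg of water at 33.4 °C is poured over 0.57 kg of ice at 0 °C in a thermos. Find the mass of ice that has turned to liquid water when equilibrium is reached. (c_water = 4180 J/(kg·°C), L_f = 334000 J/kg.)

m_melted ≈ 0.217 kg

Heat available from the water dropping to 0 °C: 0.518·4180·33.4 = 72319 J.
Fully melting the ice requires m_ice L_f = 0.57·334000 = 190380 J.
That's not enough to melt it all — equilibrium is at 0 °C with ice remaining.
m_melted·334000 = 72319  ⇒  m_melted ≈ 0.2165 kg.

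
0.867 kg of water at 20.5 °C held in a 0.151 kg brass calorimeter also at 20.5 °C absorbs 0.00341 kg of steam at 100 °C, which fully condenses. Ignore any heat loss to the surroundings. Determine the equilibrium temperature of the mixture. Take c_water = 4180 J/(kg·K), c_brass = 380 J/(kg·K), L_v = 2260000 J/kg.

Energy conservation, ΣQ = 0:
condense steam: −0.00341·2260000 = −7706.6
  condensed water 100 °C→T: 14.25(T − 100)
  original water: 3624.1(T − 20.5)
  cup: 57.38(T − 20.5)
3695.7 T = 7706.6 + 1425.4 + 75470 = 84602
T ≈ 22.89 °C — below 100 °C, confirming all the steam condensed.

T_f ≈ 22.9 °C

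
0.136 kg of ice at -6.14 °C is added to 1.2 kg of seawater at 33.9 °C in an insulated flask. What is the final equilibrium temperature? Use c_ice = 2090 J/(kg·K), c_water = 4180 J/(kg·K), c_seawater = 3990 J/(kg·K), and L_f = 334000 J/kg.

Setting the total heat transfer to zero:
ice -6.14→0 °C: 0.136·2090·6.14 = 1745.2
  melt ice: 0.136·334000 = 45424
  warm the meltwater: 568.48 T
  seawater cools: 1.2·3990·(T − 33.9) = 4788(T − 33.9)
5356.5 T = 162313 − 47169 = 115144
T ≈ 21.50 °C. Since T > 0 °C, the all-ice-melts assumption holds.

T_f ≈ 21.5 °C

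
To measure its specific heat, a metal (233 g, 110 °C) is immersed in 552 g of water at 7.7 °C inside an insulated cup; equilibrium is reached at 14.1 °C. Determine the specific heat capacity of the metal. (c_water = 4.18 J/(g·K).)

m_s c (T_s − T_f) = m_water c_water (T_f − T_0):
233×c×(110 − 14.1) = 552×4.18×(14.1 − 7.7)
22345 c = 14767  ⇒  c ≈ 0.6609 J/(g·K)

c ≈ 0.661 J/(g·K)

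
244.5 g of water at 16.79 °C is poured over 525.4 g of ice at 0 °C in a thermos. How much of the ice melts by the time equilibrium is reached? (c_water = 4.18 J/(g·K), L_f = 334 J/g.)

Water can give up m c ΔT = 244.5·4.18·16.79 = 17160 J before reaching 0 °C.
Fully melting the ice requires m_ice L_f = 525.4·334 = 175484 J.
That's not enough to melt it all — equilibrium is at 0 °C with ice remaining.
m_melt = 17160 / L_f = 51.38 g.

m_melted ≈ 51.4 g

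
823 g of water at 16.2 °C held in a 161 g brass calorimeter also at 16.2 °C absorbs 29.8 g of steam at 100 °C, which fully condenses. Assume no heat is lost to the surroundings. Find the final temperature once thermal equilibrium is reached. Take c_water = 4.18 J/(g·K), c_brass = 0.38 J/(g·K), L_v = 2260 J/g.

T_f ≈ 37.7 °C

Let T be the final temperature. ΣQ_i = 0:
latent heat released on condensation: 29.8·2260 = 67348
  condensate cools 100→T: 29.8·4.18·(T − 100) = 124.56(T − 100)
  original water: 3440.1(T − 16.2)
  cup: 61.18(T − 16.2)
3625.9 T = 67348 + 12456 + 56721 = 136526
T ≈ 37.65 °C, under the boiling point, so the assumption holds.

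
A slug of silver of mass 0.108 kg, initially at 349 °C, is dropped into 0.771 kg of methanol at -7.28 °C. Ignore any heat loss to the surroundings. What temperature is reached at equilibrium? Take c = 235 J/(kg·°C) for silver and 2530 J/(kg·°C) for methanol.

T_f ≈ -2.7 °C

Net heat exchanged in the isolated system is zero:
0.108*235*(T − 349) + 0.771*2530*(T − (-7.28)) = 0
(25.38 + 1950.6) T = 25.38*349 + 1950.6*(-7.28)
T ≈ -2.70 °C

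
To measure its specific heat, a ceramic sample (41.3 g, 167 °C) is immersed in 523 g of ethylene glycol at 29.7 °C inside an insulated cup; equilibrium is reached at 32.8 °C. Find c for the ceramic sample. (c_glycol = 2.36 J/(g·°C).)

c ≈ 0.69 J/(g·°C)

Taking heat into each body as positive, Σ m c ΔT = 0:
41.3×c×(32.8 − 167) + 523×2.36×(32.8 − 29.7) = 0
-5542.5 c = -3826.3
c = -3826.3/-5542.5 ≈ 0.6904 J/(g·°C)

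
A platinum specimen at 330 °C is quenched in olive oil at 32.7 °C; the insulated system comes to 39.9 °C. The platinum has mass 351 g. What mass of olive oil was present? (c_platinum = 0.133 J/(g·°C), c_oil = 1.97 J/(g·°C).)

m ≈ 955 g

Let T be the final temperature. ΣQ_i = 0:
351·0.133·(39.9 − 330) + m·1.97·(39.9 − 32.7) = 0
14.18 m = 13543
m = 13543/14.18 ≈ 954.8 g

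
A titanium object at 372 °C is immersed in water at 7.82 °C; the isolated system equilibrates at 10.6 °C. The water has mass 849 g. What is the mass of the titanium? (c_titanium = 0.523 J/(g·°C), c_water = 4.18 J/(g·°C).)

m ≈ 52.2 g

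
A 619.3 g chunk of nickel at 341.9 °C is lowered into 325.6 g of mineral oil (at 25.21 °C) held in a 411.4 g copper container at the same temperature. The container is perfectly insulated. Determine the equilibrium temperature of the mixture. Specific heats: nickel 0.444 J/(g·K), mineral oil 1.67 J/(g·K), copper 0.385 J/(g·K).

Conservation of energy gives ΣQ = 0:
619.3·0.444·(T − 341.9) + 325.6·1.67·(T − 25.21) + 411.4·0.385·(T − 25.21) = 0
(274.97 + 543.75 + 158.39) T = 274.97·341.9 + 543.75·25.21 + 158.39·25.21
T = 111713 / 977.11 = 114 °C

T_f ≈ 114.3 °C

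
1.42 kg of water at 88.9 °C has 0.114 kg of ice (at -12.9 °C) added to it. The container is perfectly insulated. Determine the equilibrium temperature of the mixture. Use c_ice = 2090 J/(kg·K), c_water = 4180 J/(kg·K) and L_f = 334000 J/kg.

Energy balance with sensible and latent terms:
warm ice to 0 °C: 0.114·2090·(0 − (-12.9)) = 3073.6
  fusion: m_ice L_f = 0.114·334000 = 38076
  meltwater 0→T: 0.114·4180·T = 476.52 T
  water: 5935.6(T − 88.9)
6412.1 T = 527675 − 41150 = 486525
T ≈ 75.88 °C (positive, so assuming full melt was valid).

T_f ≈ 75.9 °C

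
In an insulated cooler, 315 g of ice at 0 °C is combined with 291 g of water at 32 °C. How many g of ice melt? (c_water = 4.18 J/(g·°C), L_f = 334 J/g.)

Heat available from the water dropping to 0 °C: 291×4.18×32 = 38924 J.
Melting all 315 g of ice would need 315×334 = 105210 J.
38924 J < 105210 J, so only part of the ice melts and the system sits at 0 °C.
m_melt = 38924 / L_f = 116.5 g.

m_melted ≈ 117 g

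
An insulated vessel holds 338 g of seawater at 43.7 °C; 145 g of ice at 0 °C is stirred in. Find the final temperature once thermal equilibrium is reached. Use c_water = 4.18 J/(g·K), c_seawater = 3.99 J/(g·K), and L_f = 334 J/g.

T_f ≈ 5.4 °C

Energy conservation, ΣQ = 0:
latent heat to melt: 145×334 = 48430
  warm the meltwater: 606.1 T
  seawater: 1348.6(T − 43.7)
1954.7 T = 58935 − 48430 = 10505
T ≈ 5.37 °C. Since T > 0 °C, the all-ice-melts assumption holds.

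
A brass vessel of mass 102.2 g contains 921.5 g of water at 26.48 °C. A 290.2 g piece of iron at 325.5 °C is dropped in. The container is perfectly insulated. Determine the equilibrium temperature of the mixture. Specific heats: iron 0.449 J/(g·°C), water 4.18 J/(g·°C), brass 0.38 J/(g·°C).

T_f ≈ 36.2 °C

Let T be the final temperature. ΣQ_i = 0:
290.2×0.449×(T − 325.5) + 921.5×4.18×(T − 26.48) + 102.2×0.38×(T − 26.48) = 0
130.3(T − 325.5) + 3851.9(T − 26.48) + 38.84(T − 26.48) = 0
4021 T = 145438
T = 145438/4021 ≈ 36.17 °C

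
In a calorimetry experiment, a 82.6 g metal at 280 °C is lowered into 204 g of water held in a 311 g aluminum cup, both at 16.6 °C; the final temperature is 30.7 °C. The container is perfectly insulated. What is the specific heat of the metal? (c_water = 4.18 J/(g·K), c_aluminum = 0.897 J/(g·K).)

Let T be the final temperature. ΣQ_i = 0:
82.6·c·(30.7 − 280) + 204·4.18·(30.7 − 16.6) + 311·0.897·(30.7 − 16.6) = 0
-20592 c = -15957
c = -15957/-20592 ≈ 0.7749 J/(g·K)

c ≈ 0.775 J/(g·K)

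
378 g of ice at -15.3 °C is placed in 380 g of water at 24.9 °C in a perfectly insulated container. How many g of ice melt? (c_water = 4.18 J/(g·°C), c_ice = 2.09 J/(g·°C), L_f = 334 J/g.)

Cooling the water to 0 °C releases 380×4.18×24.9 = 39551 J.
Warming the ice to 0 °C takes 378×2.09×15.3 = 12087 J, leaving 27464 J for melting.
Melting all 378 g of ice would need 378×334 = 126252 J.
Since 27464 < 126252 J, not all the ice melts; equilibrium is at 0 °C.
Mass melted = 27464/334 ≈ 82.23 g.

m_melted ≈ 82.2 g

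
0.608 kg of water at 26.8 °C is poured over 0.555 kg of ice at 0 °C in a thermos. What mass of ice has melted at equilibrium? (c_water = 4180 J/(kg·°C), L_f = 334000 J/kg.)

Heat available from the water dropping to 0 °C: 0.608×4180×26.8 = 68111 J.
Fully melting the ice requires m_ice L_f = 0.555×334000 = 185370 J.
Since 68111 < 185370 J, not all the ice melts; equilibrium is at 0 °C.
Mass melted = 68111/334000 ≈ 0.2039 kg.

m_melted ≈ 0.204 kg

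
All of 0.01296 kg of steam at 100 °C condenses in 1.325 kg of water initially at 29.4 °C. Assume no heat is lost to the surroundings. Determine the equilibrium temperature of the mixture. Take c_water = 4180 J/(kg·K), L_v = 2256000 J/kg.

Taking heat into each body as positive, Σ m c ΔT = 0:
latent heat released on condensation: 0.01296·2256000 = 29238
  condensate cools 100→T: 0.01296·4180·(T − 100) = 54.17(T − 100)
  water warms: 1.325·4180·(T − 29.4) = 5538.5(T − 29.4)
5592.7 T = 29238 + 5417.3 + 162832 = 197487
T ≈ 35.31 °C — below 100 °C, confirming all the steam condensed.

T_f ≈ 35.3 °C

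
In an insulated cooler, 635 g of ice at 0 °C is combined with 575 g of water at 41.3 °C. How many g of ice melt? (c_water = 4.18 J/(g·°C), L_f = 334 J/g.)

m_melted ≈ 297 g

Cooling the water to 0 °C releases 575×4.18×41.3 = 99265 J.
Melting all 635 g of ice would need 635×334 = 212090 J.
99265 J < 212090 J, so only part of the ice melts and the system sits at 0 °C.
m_melted×334 = 99265  ⇒  m_melted ≈ 297.2 g.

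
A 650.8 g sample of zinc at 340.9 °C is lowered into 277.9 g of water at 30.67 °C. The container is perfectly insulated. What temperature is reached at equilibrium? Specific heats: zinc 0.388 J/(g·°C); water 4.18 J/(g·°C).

T_f ≈ 86.1 °C

Set heat shed by the hot body equal to heat absorbed by the cold body:
650.8*0.388*(340.9 − T) = 277.9*4.18*(T − 30.67)
252.51(340.9 − T) = 1161.6(T − 30.67)
1414.1 T = 121708  ⇒  T ≈ 86.07 °C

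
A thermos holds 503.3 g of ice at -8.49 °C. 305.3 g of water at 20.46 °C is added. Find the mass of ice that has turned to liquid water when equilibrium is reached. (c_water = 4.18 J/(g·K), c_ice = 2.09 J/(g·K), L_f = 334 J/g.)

m_melted ≈ 51.4 g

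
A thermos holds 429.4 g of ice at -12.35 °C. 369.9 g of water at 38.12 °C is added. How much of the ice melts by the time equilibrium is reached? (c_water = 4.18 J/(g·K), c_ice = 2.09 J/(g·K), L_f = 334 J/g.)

m_melted ≈ 143 g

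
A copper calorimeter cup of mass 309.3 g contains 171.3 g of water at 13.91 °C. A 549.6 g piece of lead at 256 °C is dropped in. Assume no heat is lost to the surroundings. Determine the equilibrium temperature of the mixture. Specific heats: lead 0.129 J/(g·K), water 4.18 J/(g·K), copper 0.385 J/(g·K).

Conservation of energy gives ΣQ = 0:
549.6*0.129*(T − 256) + 171.3*4.18*(T − 13.91) + 309.3*0.385*(T − 13.91) = 0
70.9(T − 256) + 716.03(T − 13.91) + 119.08(T − 13.91) = 0
906.01 T = 29766
T ≈ 32.85 °C

T_f ≈ 32.9 °C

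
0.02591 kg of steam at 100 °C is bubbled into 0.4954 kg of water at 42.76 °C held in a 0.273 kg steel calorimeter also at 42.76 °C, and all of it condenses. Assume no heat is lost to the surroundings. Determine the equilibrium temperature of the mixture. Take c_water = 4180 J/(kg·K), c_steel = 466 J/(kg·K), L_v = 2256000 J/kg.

T_f ≈ 70.8 °C

Sum of m c ΔT and latent-heat terms is zero:
condense steam: −0.02591·2256000 = −58453
  condensed water 100 °C→T: 108.3(T − 100)
  water warms: 0.4954·4180·(T − 42.76) = 2070.8(T − 42.76)
  cup: 127.22(T − 42.76)
2306.3 T = 58453 + 10830 + 93986 = 163269
T ≈ 70.79 °C, under the boiling point, so the assumption holds.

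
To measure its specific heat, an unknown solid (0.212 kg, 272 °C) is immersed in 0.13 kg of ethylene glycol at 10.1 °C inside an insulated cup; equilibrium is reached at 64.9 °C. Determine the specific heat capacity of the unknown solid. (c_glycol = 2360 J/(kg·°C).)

c ≈ 383 J/(kg·°C)

Setting the total heat transfer to zero:
0.212×c×(64.9 − 272) + 0.13×2360×(64.9 − 10.1) = 0
-43.91 c = -16813
c = -16813/-43.91 ≈ 382.9 J/(kg·°C)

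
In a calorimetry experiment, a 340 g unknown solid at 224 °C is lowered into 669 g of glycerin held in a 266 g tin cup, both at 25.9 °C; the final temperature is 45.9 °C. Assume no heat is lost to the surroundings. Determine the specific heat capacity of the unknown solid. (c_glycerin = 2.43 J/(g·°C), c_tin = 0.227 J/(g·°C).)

c ≈ 0.557 J/(g·°C)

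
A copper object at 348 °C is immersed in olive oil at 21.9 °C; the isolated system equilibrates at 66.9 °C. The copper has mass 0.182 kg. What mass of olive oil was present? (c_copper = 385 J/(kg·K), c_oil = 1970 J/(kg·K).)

Let T be the final temperature. ΣQ_i = 0:
0.182·385·(66.9 − 348) + m·1970·(66.9 − 21.9) = 0
88650 m = 19697
m = 19697/88650 ≈ 0.2222 kg

m ≈ 0.222 kg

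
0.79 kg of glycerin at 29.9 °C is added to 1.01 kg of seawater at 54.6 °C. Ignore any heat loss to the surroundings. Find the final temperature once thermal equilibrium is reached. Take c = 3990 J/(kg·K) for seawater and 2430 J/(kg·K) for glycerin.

T_f ≈ 46.6 °C

Conservation of energy gives ΣQ = 0:
1.01×3990×(T − 54.6) + 0.79×2430×(T − 29.9) = 0
4029.9(T − 54.6) + 1919.7(T − 29.9) = 0
5949.6 T = 277432
T = 277432/5949.6 ≈ 46.63 °C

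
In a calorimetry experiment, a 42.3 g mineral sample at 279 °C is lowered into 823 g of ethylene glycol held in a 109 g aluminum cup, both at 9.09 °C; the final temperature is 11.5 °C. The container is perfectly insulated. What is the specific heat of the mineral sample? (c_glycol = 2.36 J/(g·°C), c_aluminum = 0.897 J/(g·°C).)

Let T be the final temperature. ΣQ_i = 0:
42.3·c·(11.5 − 279) + 823·2.36·(11.5 − 9.09) + 109·0.897·(11.5 − 9.09) = 0
-11315 c = -4916.5
c = -4916.5/-11315 ≈ 0.4345 J/(g·°C)

c ≈ 0.435 J/(g·°C)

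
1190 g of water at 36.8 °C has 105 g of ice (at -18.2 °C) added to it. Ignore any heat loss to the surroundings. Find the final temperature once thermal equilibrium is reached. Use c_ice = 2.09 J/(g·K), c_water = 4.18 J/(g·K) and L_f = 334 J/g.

T_f ≈ 26.6 °C

Net heat exchanged in the isolated system is zero:
warm ice to 0 °C: 105·2.09·(0 − (-18.2)) = 3994
  melt ice: 105·334 = 35070
  warm the meltwater: 438.9 T
  water cools: 1190·4.18·(T − 36.8) = 4974.2(T − 36.8)
5413.1 T = 183051 − 39064 = 143987
T ≈ 26.60 °C — above 0 °C, consistent with complete melting.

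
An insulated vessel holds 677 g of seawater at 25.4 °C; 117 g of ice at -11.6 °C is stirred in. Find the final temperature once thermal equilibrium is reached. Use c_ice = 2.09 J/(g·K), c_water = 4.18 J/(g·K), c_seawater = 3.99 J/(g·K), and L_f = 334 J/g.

T_f ≈ 8.4 °C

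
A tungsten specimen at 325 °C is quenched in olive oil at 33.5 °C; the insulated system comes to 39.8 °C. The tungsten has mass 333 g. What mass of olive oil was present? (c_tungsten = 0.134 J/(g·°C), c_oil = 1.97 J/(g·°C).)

|Q_tungsten| = |Q_oil|:
333×0.134×(325 − 39.8) = m×1.97×(39.8 − 33.5)
12.41 m = 12726  ⇒  m ≈ 1025 g

m ≈ 1030 g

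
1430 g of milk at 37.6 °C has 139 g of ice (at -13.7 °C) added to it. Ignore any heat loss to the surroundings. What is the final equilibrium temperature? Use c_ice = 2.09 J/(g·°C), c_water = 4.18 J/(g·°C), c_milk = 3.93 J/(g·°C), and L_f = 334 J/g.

Let T be the final temperature. ΣQ_i = 0:
ice -13.7→0 °C: 139·2.09·13.7 = 3980
  fusion: m_ice L_f = 139·334 = 46426
  warm the meltwater: 581.02 T
  milk: 5619.9(T − 37.6)
6200.9 T = 211308 − 50406 = 160902
T ≈ 25.95 °C — above 0 °C, consistent with complete melting.

T_f ≈ 25.9 °C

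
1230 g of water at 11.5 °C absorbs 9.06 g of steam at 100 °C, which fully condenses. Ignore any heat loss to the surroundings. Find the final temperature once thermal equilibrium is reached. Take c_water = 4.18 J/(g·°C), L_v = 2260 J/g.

T_f ≈ 16.1 °C

Conservation of energy gives ΣQ = 0:
condense steam: −9.06×2260 = −20476; condensed water 100 °C→T: 37.87(T − 100); original water: 5141.4(T − 11.5)
5179.3 T = 20476 + 3787.1 + 59126 = 83389
T ≈ 16.10 °C — below 100 °C, confirming all the steam condensed.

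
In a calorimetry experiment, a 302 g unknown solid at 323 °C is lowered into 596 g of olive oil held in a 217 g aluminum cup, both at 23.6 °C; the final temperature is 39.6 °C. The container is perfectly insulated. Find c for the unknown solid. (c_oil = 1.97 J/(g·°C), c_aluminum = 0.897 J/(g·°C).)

c ≈ 0.256 J/(g·°C)

Let T be the final temperature. ΣQ_i = 0:
302×c×(39.6 − 323) + 596×1.97×(39.6 − 23.6) + 217×0.897×(39.6 − 23.6) = 0
-85587 c = -21900
c = -21900/-85587 ≈ 0.2559 J/(g·°C)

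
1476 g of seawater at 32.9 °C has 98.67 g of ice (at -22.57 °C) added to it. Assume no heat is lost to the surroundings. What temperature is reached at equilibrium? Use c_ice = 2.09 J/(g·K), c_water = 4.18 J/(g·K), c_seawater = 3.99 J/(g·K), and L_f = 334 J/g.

T_f ≈ 24.8 °C

Sum of m c ΔT and latent-heat terms is zero:
warm ice to 0 °C: 98.67·2.09·(0 − (-22.57)) = 4654.4; latent heat to melt: 98.67·334 = 32956; warm the meltwater: 412.44 T; seawater cools: 1476·3.99·(T − 32.9) = 5889.2(T − 32.9)
6301.7 T = 193756 − 37610 = 156146
T ≈ 24.78 °C. Since T > 0 °C, the all-ice-melts assumption holds.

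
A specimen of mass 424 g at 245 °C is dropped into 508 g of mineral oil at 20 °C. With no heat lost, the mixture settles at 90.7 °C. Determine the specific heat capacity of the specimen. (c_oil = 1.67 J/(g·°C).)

Heat lost by the specimen = heat gained by the oil:
424×c×(245 − 90.7) = 508×1.67×(90.7 − 20)
65423 c = 59979  ⇒  c ≈ 0.9168 J/(g·°C)

c ≈ 0.917 J/(g·°C)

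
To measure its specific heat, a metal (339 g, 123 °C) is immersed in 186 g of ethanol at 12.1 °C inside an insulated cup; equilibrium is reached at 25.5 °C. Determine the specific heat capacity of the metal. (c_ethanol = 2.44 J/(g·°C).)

m_s c (T_s − T_f) = m_ethanol c_ethanol (T_f − T_0):
339·c·(123 − 25.5) = 186·2.44·(25.5 − 12.1)
33052 c = 6081.5  ⇒  c ≈ 0.184 J/(g·°C)

c ≈ 0.184 J/(g·°C)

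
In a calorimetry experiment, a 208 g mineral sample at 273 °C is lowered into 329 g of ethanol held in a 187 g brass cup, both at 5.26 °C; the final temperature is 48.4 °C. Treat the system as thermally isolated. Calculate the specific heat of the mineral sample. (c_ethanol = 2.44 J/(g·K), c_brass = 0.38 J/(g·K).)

Setting the total heat transfer to zero:
208×c×(48.4 − 273) + 329×2.44×(48.4 − 5.26) + 187×0.38×(48.4 − 5.26) = 0
-46717 c = -37697
c = -37697/-46717 ≈ 0.8069 J/(g·K)

c ≈ 0.807 J/(g·K)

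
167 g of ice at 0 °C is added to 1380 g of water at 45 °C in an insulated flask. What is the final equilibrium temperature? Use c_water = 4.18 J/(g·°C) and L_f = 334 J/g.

T_f ≈ 31.5 °C

Setting the total heat transfer to zero:
latent heat to melt: 167×334 = 55778
  warm the meltwater: 698.06 T
  water: 5768.4(T − 45)
6466.5 T = 259578 − 55778 = 203800
T ≈ 31.52 °C. Since T > 0 °C, the all-ice-melts assumption holds.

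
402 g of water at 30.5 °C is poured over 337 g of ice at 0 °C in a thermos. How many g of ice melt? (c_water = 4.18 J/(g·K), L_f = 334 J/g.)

m_melted ≈ 153 g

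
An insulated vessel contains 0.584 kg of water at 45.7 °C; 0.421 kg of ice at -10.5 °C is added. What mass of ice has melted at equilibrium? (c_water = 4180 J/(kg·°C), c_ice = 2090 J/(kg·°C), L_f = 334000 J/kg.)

m_melted ≈ 0.306 kg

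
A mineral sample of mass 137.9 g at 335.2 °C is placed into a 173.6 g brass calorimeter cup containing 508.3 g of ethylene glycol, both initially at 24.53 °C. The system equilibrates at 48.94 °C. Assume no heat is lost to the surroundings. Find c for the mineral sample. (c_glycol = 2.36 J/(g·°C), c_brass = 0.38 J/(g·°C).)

c ≈ 0.783 J/(g·°C)

Energy conservation, ΣQ = 0:
137.9·c·(48.94 − 335.2) + 508.3·2.36·(48.94 − 24.53) + 173.6·0.38·(48.94 − 24.53) = 0
-39475 c = -30892
c = -30892/-39475 ≈ 0.7826 J/(g·°C)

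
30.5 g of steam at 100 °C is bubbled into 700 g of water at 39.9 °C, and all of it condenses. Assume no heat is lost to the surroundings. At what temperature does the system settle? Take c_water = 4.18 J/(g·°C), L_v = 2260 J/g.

T_f ≈ 65.0 °C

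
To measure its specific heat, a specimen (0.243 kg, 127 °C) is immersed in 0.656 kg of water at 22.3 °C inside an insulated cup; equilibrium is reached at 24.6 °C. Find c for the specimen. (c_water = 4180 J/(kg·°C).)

Setting the total heat transfer to zero:
0.243×c×(24.6 − 127) + 0.656×4180×(24.6 − 22.3) = 0
-24.88 c = -6306.8
c = -6306.8/-24.88 ≈ 253.5 J/(kg·°C)

c ≈ 253 J/(kg·°C)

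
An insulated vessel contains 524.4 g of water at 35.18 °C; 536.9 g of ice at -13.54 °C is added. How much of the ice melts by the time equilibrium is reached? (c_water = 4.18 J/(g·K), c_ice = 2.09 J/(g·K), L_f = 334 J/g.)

Water can give up m c ΔT = 524.4·4.18·35.18 = 77114 J before reaching 0 °C.
Warming the ice to 0 °C takes 536.9·2.09·13.54 = 15194 J, leaving 61921 J for melting.
Fully melting the ice requires m_ice L_f = 536.9·334 = 179325 J.
Since 61921 < 179325 J, not all the ice melts; equilibrium is at 0 °C.
m_melt = 61921 / L_f = 185.4 g.

m_melted ≈ 185 g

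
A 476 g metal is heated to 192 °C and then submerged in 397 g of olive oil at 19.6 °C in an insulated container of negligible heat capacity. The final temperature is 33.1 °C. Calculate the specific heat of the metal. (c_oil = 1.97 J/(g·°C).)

c ≈ 0.14 J/(g·°C)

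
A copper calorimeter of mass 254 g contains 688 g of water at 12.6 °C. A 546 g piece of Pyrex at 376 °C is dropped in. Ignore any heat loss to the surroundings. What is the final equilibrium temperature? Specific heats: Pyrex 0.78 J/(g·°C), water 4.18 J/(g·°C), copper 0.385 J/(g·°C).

T_f ≈ 58.1 °C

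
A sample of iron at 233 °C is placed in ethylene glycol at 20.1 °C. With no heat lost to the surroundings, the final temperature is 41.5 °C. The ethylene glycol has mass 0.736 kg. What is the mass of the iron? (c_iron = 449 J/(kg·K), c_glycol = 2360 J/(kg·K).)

m ≈ 0.432 kg

|Q_iron| = |Q_glycol|:
m×449×(233 − 41.5) = 0.736×2360×(41.5 − 20.1)
85984 m = 37171  ⇒  m ≈ 0.4323 kg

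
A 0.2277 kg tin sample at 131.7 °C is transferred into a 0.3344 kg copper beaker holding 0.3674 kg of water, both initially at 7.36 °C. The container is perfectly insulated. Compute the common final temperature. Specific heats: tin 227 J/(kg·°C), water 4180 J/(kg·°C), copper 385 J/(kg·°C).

T_f ≈ 11.1 °C

Let T be the final temperature. ΣQ_i = 0:
0.2277·227·(T − 131.7) + 0.3674·4180·(T − 7.36) + 0.3344·385·(T − 7.36) = 0
1716.2 T = 19058
T ≈ 11.10 °C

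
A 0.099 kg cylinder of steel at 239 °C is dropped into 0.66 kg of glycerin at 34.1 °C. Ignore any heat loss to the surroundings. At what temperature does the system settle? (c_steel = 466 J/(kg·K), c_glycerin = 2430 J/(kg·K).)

T_f ≈ 39.8 °C

Heat gained plus heat lost sum to zero:
0.099·466·(T − 239) + 0.66·2430·(T − 34.1) = 0
46.13(T − 239) + 1603.8(T − 34.1) = 0
1649.9 T = 65716
T = 65716/1649.9 ≈ 39.83 °C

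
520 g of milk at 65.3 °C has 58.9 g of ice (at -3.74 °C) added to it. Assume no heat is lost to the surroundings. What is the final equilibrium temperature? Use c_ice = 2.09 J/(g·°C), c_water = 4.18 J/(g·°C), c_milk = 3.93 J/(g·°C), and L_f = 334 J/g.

T_f ≈ 49.5 °C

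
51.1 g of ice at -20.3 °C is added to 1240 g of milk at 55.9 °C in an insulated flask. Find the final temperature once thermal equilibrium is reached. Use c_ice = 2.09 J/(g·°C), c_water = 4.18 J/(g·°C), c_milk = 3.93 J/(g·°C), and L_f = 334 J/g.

T_f ≈ 49.8 °C

Heat gained plus heat lost sum to zero:
ice -20.3→0 °C: 51.1×2.09×20.3 = 2168
  melt ice: 51.1×334 = 17067
  warm the meltwater: 213.6 T
  milk cools: 1240×3.93×(T − 55.9) = 4873.2(T − 55.9)
5086.8 T = 272412 − 19235 = 253176
T ≈ 49.77 °C — above 0 °C, consistent with complete melting.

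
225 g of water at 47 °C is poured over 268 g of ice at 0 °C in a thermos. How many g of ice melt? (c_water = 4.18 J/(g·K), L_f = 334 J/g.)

Water can give up m c ΔT = 225·4.18·47 = 44203 J before reaching 0 °C.
To melt every bit of ice: 268·334 = 89512 J.
44203 J < 89512 J, so only part of the ice melts and the system sits at 0 °C.
Mass melted = 44203/334 ≈ 132.3 g.

m_melted ≈ 132 g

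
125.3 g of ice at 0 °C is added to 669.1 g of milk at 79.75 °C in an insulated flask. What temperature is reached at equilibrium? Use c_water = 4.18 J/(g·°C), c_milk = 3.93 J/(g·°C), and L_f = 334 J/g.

T_f ≈ 53.2 °C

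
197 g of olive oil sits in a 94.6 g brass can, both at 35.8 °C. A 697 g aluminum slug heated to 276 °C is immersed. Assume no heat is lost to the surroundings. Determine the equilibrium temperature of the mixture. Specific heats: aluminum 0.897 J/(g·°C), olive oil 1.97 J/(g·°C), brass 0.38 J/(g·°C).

Taking heat into each body as positive, Σ m c ΔT = 0:
697·0.897·(T − 276) + 197·1.97·(T − 35.8) + 94.6·0.38·(T − 35.8) = 0
625.21(T − 276) + 388.09(T − 35.8) + 35.95(T − 35.8) = 0
1049.2 T = 187738
T = 187738/1049.2 ≈ 178.93 °C

T_f ≈ 178.9 °C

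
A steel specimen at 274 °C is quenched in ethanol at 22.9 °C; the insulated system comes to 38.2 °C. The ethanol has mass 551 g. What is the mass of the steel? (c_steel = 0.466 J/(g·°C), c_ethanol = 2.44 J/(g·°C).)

m ≈ 187 g

Net heat exchanged in the isolated system is zero:
m×0.466×(38.2 − 274) + 551×2.44×(38.2 − 22.9) = 0
-109.88 m = -20570
m = -20570/-109.88 ≈ 187.2 g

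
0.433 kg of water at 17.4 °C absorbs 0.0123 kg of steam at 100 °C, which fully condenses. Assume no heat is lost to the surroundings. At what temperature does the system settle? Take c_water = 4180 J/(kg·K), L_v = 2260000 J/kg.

T_f ≈ 34.6 °C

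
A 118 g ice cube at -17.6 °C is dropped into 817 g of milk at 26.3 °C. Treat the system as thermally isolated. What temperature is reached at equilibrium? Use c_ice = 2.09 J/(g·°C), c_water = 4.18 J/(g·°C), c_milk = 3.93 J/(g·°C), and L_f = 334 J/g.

T_f ≈ 11.0 °C

Taking heat into each body as positive, Σ m c ΔT = 0:
warm ice to 0 °C: 118·2.09·(0 − (-17.6)) = 4340.5
  latent heat to melt: 118·334 = 39412
  meltwater 0→T: 118·4.18·T = 493.24 T
  milk: 3210.8(T − 26.3)
3704 T = 84444 − 43753 = 40692
T ≈ 10.99 °C. Since T > 0 °C, the all-ice-melts assumption holds.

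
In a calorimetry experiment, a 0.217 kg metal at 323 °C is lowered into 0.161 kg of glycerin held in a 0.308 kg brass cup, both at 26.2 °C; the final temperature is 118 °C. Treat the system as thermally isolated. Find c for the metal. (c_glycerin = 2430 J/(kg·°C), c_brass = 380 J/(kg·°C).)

c ≈ 1050 J/(kg·°C)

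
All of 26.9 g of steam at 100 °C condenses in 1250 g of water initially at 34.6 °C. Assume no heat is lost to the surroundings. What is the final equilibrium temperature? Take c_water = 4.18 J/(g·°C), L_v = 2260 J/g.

T_f ≈ 47.4 °C

Taking heat into each body as positive, Σ m c ΔT = 0:
condense steam: −26.9·2260 = −60794
  condensed water 100 °C→T: 112.44(T − 100)
  original water: 5225(T − 34.6)
5337.4 T = 60794 + 11244 + 180785 = 252823
T ≈ 47.37 °C (< 100 °C, so full condensation is consistent).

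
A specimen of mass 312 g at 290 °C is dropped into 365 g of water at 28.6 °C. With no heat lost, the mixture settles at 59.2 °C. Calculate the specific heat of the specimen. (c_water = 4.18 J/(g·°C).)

c ≈ 0.648 J/(g·°C)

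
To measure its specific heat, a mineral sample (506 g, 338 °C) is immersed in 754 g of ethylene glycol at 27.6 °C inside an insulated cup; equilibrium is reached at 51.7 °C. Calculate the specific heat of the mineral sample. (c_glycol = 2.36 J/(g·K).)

c ≈ 0.296 J/(g·K)

Net heat exchanged in the isolated system is zero:
506×c×(51.7 − 338) + 754×2.36×(51.7 − 27.6) = 0
-144868 c = -42885
c = -42885/-144868 ≈ 0.296 J/(g·K)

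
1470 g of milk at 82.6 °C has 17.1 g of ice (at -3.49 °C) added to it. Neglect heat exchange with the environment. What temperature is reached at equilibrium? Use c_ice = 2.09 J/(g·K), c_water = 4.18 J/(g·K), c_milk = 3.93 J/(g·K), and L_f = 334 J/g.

T_f ≈ 80.6 °C

Sum of m c ΔT and latent-heat terms is zero:
ice -3.49→0 °C: 17.1·2.09·3.49 = 124.73
  melt ice: 17.1·334 = 5711.4
  warm the meltwater: 71.48 T
  milk cools: 1470·3.93·(T − 82.6) = 5777.1(T − 82.6)
5848.6 T = 477188 − 5836.1 = 471352
T ≈ 80.59 °C (positive, so assuming full melt was valid).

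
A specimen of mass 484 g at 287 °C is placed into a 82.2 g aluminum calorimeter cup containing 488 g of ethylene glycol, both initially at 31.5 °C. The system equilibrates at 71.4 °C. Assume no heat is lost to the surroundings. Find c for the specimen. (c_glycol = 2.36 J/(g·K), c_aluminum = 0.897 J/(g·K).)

c ≈ 0.469 J/(g·K)

Conservation of energy gives ΣQ = 0:
484·c·(71.4 − 287) + 488·2.36·(71.4 − 31.5) + 82.2·0.897·(71.4 − 31.5) = 0
-104350 c = -48894
c = -48894/-104350 ≈ 0.4686 J/(g·K)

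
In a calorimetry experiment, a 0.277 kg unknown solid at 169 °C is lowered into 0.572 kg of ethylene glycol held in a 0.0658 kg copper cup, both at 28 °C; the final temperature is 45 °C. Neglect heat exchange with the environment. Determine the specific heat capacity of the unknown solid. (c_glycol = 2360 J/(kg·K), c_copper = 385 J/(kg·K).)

c ≈ 681 J/(kg·K)

Let T be the final temperature. ΣQ_i = 0:
0.277·c·(45 − 169) + 0.572·2360·(45 − 28) + 0.0658·385·(45 − 28) = 0
-34.35 c = -23379
c = -23379/-34.35 ≈ 680.7 J/(kg·K)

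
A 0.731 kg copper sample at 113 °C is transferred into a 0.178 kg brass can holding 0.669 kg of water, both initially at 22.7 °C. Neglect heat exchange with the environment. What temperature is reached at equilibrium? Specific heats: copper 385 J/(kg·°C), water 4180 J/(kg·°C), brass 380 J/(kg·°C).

Setting the total heat transfer to zero:
0.731·385·(T − 113) + 0.669·4180·(T − 22.7) + 0.178·380·(T − 22.7) = 0
281.44(T − 113) + 2796.4(T − 22.7) + 67.64(T − 22.7) = 0
(281.44 + 2796.4 + 67.64) T = 281.44·113 + 2796.4·22.7 + 67.64·22.7
T ≈ 30.78 °C

T_f ≈ 30.8 °C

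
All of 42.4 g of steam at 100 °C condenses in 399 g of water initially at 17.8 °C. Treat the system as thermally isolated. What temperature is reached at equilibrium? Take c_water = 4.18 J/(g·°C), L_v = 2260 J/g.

T_f ≈ 77.6 °C

Sum of m c ΔT and latent-heat terms is zero:
steam→water at 100 °C releases m L_v = 42.4×2260 = 95824
  condensate cools 100→T: 42.4×4.18×(T − 100) = 177.23(T − 100)
  water warms: 399×4.18×(T − 17.8) = 1667.8(T − 17.8)
1845.1 T = 95824 + 17723 + 29687 = 143234
T ≈ 77.63 °C — below 100 °C, confirming all the steam condensed.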